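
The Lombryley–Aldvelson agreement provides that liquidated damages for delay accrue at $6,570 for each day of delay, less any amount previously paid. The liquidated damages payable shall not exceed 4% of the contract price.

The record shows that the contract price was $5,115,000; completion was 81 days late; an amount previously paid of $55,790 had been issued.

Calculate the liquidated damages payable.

Per-day damages: 81 × $6,570 = $532,170
Less amount previously paid: $532,170 − $55,790 = $476,380
Cap: 4% of $5,115,000 = $204,600
Cap at $204,600: $476,380 exceeds the cap → $204,600

$204,600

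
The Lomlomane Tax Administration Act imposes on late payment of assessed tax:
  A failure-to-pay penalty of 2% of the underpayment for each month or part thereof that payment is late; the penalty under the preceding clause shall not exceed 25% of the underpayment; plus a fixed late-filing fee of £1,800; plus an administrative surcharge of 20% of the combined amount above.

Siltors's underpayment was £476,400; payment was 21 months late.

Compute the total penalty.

Accrued rate: 2% × 21 = 42%, capped at 25% → 25%
Failure-to-pay penalty: 25% of £476,400 = £119,100
Penalty before surcharge: £119,100 + £1,800 = £120,900
Administrative surcharge: 20% of £120,900 = £24,180
Total penalty: £120,900 + £24,180 = £145,080

£145,080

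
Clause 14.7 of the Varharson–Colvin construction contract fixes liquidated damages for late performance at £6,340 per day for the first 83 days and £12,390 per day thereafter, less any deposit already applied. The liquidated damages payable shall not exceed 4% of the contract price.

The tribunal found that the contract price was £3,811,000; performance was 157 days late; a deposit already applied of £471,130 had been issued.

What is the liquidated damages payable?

First 83 days: 83 × £6,340 = £526,220
Remaining days: (157 − 83) × £12,390 = £916,860
Accrued per-day damages: £526,220 + £916,860 = £1,443,080
Less deposit already applied: £1,443,080 − £471,130 = £971,950
Cap: 4% of £3,811,000 = £152,440
Cap at £152,440: £971,950 exceeds the cap → £152,440

£152,440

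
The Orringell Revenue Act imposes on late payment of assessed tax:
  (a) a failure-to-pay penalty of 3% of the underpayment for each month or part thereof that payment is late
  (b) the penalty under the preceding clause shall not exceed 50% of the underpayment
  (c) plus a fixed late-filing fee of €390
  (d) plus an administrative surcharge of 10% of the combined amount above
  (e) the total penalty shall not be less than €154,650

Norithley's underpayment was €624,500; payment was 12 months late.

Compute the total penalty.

€247,731

Accrued rate: 3% × 12 = 36%, capped at 50% → 36%
Failure-to-pay penalty: 36% of €624,500 = €224,820
Penalty before surcharge: €224,820 + €390 = €225,210
Administrative surcharge: 10% of €225,210 = €22,521
Total penalty: €225,210 + €22,521 = €247,731
Minimum €154,650: €247,731 meets the minimum, no increase.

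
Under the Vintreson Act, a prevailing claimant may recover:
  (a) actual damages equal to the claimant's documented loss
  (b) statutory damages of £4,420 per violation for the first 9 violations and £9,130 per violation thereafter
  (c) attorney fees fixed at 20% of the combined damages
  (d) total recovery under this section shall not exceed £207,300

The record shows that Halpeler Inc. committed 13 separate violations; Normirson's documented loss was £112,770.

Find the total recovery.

First 9 violations: 9 × £4,420 = £39,780
Remaining violations: (13 − 9) × £9,130 = £36,520
Statutory damages: £39,780 + £36,520 = £76,300
Combined damages: £112,770 + £76,300 = £189,070
Attorney fees: 20% of £189,070 = £37,814
Total before cap: £189,070 + £37,814 = £226,884
Cap at £207,300: £226,884 exceeds the cap → £207,300

£207,300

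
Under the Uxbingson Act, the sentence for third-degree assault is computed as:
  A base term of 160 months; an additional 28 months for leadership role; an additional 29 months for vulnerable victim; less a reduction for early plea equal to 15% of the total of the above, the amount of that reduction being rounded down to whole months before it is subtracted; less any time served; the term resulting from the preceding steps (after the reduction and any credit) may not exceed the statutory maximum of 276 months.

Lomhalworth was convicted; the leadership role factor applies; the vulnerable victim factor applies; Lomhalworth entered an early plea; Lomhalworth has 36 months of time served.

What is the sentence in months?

Leadership role enhancement: +28 months
Vulnerable victim enhancement: +29 months
Adjusted term: 160 months + 28 months + 29 months = 217 months
Early plea reduction: 15% of 217 months = 32 months (rounded down)
After reduction: 217 − 32 = 185 months
Less time served: 185 months − 36 months = 149 months
Cap at 276 months: 149 months is within the cap, no reduction.

149 months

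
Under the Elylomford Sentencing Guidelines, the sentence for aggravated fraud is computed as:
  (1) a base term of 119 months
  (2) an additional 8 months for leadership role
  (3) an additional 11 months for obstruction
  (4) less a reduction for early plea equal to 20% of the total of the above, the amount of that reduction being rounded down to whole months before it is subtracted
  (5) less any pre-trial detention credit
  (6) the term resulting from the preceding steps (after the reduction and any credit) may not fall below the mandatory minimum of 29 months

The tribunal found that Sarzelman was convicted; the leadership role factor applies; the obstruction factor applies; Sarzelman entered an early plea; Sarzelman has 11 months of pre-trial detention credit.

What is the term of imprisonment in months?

Leadership role enhancement: +8 months
Obstruction enhancement: +11 months
Adjusted term: 119 months + 8 months + 11 months = 138 months
Early plea reduction: 20% of 138 months = 27 months (rounded down)
After reduction: 138 − 27 = 111 months
Less pre-trial detention credit: 111 months − 11 months = 100 months
Minimum 29 months: 100 months meets the minimum, no increase.

100 months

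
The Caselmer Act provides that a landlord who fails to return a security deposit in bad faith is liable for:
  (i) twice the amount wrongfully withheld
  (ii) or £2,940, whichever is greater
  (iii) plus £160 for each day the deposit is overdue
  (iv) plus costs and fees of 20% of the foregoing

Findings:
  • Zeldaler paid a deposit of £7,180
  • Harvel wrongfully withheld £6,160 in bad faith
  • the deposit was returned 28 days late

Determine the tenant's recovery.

£20,160

Doubled: 2 × £6,160 = £12,320
Minimum £2,940: £12,320 meets the minimum, no increase.
Late-return penalty: 28 × £160 = £4,480
Damages plus late penalty: £12,320 + £4,480 = £16,800
Costs and fees: 20% of £16,800 = £3,360
Total recovery: £16,800 + £3,360 = £20,160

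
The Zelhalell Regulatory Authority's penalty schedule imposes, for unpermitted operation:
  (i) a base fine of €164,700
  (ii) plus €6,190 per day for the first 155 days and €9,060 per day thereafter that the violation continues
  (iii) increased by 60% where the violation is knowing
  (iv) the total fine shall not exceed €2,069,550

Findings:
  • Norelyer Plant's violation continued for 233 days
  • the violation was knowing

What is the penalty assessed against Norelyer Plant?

First 155 days: 155 × €6,190 = €959,450
Remaining days: (233 − 155) × €9,060 = €706,680
Per-day component: €959,450 + €706,680 = €1,666,130
Base plus per-day: €164,700 + €1,666,130 = €1,830,830
Enhancement: 60% of €1,830,830 = €1,098,498
Enhanced fine: €1,830,830 + €1,098,498 = €2,929,328
Cap at €2,069,550: €2,929,328 exceeds the cap → €2,069,550

€2,069,550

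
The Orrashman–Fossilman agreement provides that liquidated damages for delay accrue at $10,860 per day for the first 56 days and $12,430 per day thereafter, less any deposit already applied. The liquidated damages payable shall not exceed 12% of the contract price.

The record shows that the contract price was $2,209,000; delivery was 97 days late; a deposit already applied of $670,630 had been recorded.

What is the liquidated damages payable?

First 56 days: 56 × $10,860 = $608,160
Remaining days: (97 − 56) × $12,430 = $509,630
Accrued per-day damages: $608,160 + $509,630 = $1,117,790
Less deposit already applied: $1,117,790 − $670,630 = $447,160
Cap: 12% of $2,209,000 = $265,080
Cap at $265,080: $447,160 exceeds the cap → $265,080

$265,080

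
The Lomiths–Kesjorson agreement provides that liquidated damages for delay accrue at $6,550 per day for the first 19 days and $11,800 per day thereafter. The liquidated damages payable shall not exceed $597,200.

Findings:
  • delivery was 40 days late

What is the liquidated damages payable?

First 19 days: 19 × $6,550 = $124,450
Remaining days: (40 − 19) × $11,800 = $247,800
Accrued per-day damages: $124,450 + $247,800 = $372,250
Cap at $597,200: $372,250 is within the cap, no reduction.

$372,250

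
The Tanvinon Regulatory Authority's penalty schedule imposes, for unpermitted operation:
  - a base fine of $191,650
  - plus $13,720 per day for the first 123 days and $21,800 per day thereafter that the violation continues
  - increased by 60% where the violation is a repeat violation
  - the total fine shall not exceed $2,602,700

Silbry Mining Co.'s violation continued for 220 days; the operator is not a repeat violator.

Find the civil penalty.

Civil penalty: $2,602,700

First 123 days: 123 × $13,720 = $1,687,560
Remaining days: (220 − 123) × $21,800 = $2,114,600
Per-day component: $1,687,560 + $2,114,600 = $3,802,160
Base plus per-day: $191,650 + $3,802,160 = $3,993,810
The operator is not a repeat violator: no 60% increase.
Cap at $2,602,700: $3,993,810 exceeds the cap → $2,602,700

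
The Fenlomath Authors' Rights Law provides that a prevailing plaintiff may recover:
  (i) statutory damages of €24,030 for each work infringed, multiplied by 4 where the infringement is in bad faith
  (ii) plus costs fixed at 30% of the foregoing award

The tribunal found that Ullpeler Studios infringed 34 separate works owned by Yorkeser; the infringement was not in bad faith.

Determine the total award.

€1,062,126

Statutory damages: 34 × €24,030 = €817,020
Infringement not in bad faith: no ×4 enhancement.
Costs: 30% of €817,020 = €245,106
Award plus costs: €817,020 + €245,106 = €1,062,126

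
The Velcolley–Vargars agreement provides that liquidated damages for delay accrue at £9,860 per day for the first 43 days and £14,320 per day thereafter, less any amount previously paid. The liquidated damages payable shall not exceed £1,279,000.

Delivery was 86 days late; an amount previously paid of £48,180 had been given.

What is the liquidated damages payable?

First 43 days: 43 × £9,860 = £423,980
Remaining days: (86 − 43) × £14,320 = £615,760
Accrued per-day damages: £423,980 + £615,760 = £1,039,740
Less amount previously paid: £1,039,740 − £48,180 = £991,560
Cap at £1,279,000: £991,560 is within the cap, no reduction.

Liquidated damages: £991,560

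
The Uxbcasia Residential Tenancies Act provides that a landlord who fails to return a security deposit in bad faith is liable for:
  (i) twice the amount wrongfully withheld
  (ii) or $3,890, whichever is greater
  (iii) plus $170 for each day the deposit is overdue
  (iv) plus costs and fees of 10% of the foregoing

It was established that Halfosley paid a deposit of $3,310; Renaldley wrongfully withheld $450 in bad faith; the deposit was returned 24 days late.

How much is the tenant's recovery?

$8,767

Doubled: 2 × $450 = $900
Minimum $3,890: $900 is below the minimum → $3,890
Late-return penalty: 24 × $170 = $4,080
Damages plus late penalty: $3,890 + $4,080 = $7,970
Costs and fees: 10% of $7,970 = $797
Total recovery: $7,970 + $797 = $8,767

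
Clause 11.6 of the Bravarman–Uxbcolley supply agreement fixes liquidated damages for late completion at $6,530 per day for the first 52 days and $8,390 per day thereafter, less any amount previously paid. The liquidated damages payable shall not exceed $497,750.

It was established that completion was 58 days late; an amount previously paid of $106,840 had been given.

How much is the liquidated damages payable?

First 52 days: 52 × $6,530 = $339,560
Remaining days: (58 − 52) × $8,390 = $50,340
Accrued per-day damages: $339,560 + $50,340 = $389,900
Less amount previously paid: $389,900 − $106,840 = $283,060
Cap at $497,750: $283,060 is within the cap, no reduction.

$283,060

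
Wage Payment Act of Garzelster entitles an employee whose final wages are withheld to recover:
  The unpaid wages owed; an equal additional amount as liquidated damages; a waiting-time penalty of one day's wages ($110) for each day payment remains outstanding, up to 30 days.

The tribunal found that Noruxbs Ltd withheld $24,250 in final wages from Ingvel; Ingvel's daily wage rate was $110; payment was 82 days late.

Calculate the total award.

Liquidated damages (equal amount): $24,250
Penalty days: min(82, 30) = 30
Waiting-time penalty: 30 × $110 = $3,300
Total award: $24,250 + $24,250 + $3,300 = $51,800

$51,800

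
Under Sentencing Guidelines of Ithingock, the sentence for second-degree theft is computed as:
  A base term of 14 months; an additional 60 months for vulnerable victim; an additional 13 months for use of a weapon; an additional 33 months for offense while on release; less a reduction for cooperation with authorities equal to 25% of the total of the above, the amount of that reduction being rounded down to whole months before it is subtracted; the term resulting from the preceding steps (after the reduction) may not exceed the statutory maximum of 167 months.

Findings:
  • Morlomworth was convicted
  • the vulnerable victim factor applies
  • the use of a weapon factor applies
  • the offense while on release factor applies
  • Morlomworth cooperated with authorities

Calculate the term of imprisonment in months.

Vulnerable victim enhancement: +60 months
Use of a weapon enhancement: +13 months
Offense while on release enhancement: +33 months
Adjusted term: 14 months + 60 months + 13 months + 33 months = 120 months
Cooperation with authorities reduction: 25% of 120 months = 30 months (rounded down)
After reduction: 120 − 30 = 90 months
Cap at 167 months: 90 months is within the cap, no reduction.

Sentence: 90 months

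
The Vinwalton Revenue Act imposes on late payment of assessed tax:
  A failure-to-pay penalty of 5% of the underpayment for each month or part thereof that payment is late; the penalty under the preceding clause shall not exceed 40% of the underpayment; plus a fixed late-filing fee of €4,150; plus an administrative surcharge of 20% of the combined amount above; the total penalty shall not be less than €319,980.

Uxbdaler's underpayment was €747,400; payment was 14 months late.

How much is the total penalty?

Accrued rate: 5% × 14 = 70%, capped at 40% → 40%
Failure-to-pay penalty: 40% of €747,400 = €298,960
Penalty before surcharge: €298,960 + €4,150 = €303,110
Administrative surcharge: 20% of €303,110 = €60,622
Total penalty: €303,110 + €60,622 = €363,732
Minimum €319,980: €363,732 meets the minimum, no increase.

€363,732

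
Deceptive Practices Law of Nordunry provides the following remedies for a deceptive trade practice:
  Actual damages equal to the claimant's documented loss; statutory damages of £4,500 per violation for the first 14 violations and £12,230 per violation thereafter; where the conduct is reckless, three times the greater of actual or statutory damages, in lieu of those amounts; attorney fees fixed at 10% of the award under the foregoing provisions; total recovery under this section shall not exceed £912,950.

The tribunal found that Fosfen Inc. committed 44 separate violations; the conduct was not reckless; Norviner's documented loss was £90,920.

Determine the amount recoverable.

£572,902

First 14 violations: 14 × £4,500 = £63,000
Remaining violations: (44 − 14) × £12,230 = £366,900
Statutory damages: £63,000 + £366,900 = £429,900
Conduct not reckless: the in-lieu enhancement does not apply.
Actual plus statutory damages: £90,920 + £429,900 = £520,820
Attorney fees: 10% of £520,820 = £52,082
Total before cap: £520,820 + £52,082 = £572,902
Cap at £912,950: £572,902 is within the cap, no reduction.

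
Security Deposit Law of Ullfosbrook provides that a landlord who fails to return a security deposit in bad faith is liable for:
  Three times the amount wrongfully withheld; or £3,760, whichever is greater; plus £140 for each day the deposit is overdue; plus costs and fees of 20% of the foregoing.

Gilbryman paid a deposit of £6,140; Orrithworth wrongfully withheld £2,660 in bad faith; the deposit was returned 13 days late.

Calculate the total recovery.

Trebled: 3 × £2,660 = £7,980
Minimum £3,760: £7,980 meets the minimum, no increase.
Late-return penalty: 13 × £140 = £1,820
Damages plus late penalty: £7,980 + £1,820 = £9,800
Costs and fees: 20% of £9,800 = £1,960
Total recovery: £9,800 + £1,960 = £11,760

£11,760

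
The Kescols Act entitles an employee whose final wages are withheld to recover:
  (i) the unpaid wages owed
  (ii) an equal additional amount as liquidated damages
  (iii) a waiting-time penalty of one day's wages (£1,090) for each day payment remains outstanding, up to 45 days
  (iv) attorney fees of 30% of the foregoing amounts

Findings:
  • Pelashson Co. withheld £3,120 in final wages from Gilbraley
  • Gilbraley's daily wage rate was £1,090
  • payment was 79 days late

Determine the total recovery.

£71,877

Liquidated damages (equal amount): £3,120
Penalty days: min(79, 45) = 45
Waiting-time penalty: 45 × £1,090 = £49,050
Subtotal: £3,120 + £3,120 + £49,050 = £55,290
Attorney fees: 30% of £55,290 = £16,587
Total award: £55,290 + £16,587 = £71,877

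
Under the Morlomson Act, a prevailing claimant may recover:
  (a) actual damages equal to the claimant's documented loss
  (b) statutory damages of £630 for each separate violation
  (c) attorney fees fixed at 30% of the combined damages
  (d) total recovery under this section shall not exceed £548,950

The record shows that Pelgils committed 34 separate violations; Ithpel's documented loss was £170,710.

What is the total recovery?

Statutory damages: 34 × £630 = £21,420
Combined damages: £170,710 + £21,420 = £192,130
Attorney fees: 30% of £192,130 = £57,639
Total before cap: £192,130 + £57,639 = £249,769
Cap at £548,950: £249,769 is within the cap, no reduction.

£249,769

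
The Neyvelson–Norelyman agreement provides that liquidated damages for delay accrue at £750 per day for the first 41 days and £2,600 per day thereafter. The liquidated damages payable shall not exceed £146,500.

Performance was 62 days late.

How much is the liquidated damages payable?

First 41 days: 41 × £750 = £30,750
Remaining days: (62 − 41) × £2,600 = £54,600
Accrued per-day damages: £30,750 + £54,600 = £85,350
Cap at £146,500: £85,350 is within the cap, no reduction.

Liquidated damages: £85,350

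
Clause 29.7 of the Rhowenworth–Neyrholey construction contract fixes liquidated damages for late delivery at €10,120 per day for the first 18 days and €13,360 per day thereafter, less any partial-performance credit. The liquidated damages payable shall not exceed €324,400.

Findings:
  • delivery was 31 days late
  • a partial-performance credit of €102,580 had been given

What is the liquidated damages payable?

First 18 days: 18 × €10,120 = €182,160
Remaining days: (31 − 18) × €13,360 = €173,680
Accrued per-day damages: €182,160 + €173,680 = €355,840
Less partial-performance credit: €355,840 − €102,580 = €253,260
Cap at €324,400: €253,260 is within the cap, no reduction.

€253,260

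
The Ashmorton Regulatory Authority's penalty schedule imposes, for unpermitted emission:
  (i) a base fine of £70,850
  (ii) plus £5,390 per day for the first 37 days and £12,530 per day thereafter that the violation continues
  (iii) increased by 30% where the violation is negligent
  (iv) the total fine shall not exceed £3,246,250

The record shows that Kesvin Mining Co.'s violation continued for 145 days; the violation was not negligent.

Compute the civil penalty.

£1,623,520

First 37 days: 37 × £5,390 = £199,430
Remaining days: (145 − 37) × £12,530 = £1,353,240
Per-day component: £199,430 + £1,353,240 = £1,552,670
Base plus per-day: £70,850 + £1,552,670 = £1,623,520
The violation was not negligent: no 30% increase.
Cap at £3,246,250: £1,623,520 is within the cap, no reduction.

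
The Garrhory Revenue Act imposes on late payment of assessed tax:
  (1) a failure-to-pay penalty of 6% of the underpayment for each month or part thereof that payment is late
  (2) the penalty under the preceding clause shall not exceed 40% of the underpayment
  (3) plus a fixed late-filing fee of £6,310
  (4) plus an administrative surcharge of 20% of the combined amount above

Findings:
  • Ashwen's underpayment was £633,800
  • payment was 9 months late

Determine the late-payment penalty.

£311,796

Accrued rate: 6% × 9 = 54%, capped at 40% → 40%
Failure-to-pay penalty: 40% of £633,800 = £253,520
Penalty before surcharge: £253,520 + £6,310 = £259,830
Administrative surcharge: 20% of £259,830 = £51,966
Total penalty: £259,830 + £51,966 = £311,796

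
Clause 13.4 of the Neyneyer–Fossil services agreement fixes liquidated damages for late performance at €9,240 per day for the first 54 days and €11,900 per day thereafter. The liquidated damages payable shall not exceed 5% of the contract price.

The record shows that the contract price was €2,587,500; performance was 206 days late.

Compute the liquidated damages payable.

First 54 days: 54 × €9,240 = €498,960
Remaining days: (206 − 54) × €11,900 = €1,808,800
Accrued per-day damages: €498,960 + €1,808,800 = €2,307,760
Cap: 5% of €2,587,500 = €129,375
Cap at €129,375: €2,307,760 exceeds the cap → €129,375

€129,375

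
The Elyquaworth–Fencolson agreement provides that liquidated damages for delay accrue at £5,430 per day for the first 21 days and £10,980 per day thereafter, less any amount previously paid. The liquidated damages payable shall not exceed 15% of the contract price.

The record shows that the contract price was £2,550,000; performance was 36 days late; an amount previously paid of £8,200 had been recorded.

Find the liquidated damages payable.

£270,530

First 21 days: 21 × £5,430 = £114,030
Remaining days: (36 − 21) × £10,980 = £164,700
Accrued per-day damages: £114,030 + £164,700 = £278,730
Less amount previously paid: £278,730 − £8,200 = £270,530
Cap: 15% of £2,550,000 = £382,500
Cap at £382,500: £270,530 is within the cap, no reduction.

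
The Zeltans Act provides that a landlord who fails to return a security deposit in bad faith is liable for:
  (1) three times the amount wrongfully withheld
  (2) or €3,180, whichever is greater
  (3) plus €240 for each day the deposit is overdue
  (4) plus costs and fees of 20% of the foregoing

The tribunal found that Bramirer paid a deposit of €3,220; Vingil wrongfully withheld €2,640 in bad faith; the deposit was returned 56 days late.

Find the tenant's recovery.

€25,632

Trebled: 3 × €2,640 = €7,920
Minimum €3,180: €7,920 meets the minimum, no increase.
Late-return penalty: 56 × €240 = €13,440
Damages plus late penalty: €7,920 + €13,440 = €21,360
Costs and fees: 20% of €21,360 = €4,272
Total recovery: €21,360 + €4,272 = €25,632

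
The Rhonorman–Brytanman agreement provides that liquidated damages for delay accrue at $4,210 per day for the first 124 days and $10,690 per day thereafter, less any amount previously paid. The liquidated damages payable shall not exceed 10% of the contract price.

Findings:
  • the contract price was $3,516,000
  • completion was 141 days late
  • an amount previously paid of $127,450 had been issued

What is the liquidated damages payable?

First 124 days: 124 × $4,210 = $522,040
Remaining days: (141 − 124) × $10,690 = $181,730
Accrued per-day damages: $522,040 + $181,730 = $703,770
Less amount previously paid: $703,770 − $127,450 = $576,320
Cap: 10% of $3,516,000 = $351,600
Cap at $351,600: $576,320 exceeds the cap → $351,600

Liquidated damages: $351,600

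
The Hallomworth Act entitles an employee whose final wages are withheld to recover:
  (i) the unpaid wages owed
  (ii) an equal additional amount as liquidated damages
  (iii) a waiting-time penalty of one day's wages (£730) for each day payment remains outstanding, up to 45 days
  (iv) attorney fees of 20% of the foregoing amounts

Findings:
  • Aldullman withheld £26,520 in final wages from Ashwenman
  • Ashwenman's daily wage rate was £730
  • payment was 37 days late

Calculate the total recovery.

Liquidated damages (equal amount): £26,520
Penalty days: min(37, 45) = 37
Waiting-time penalty: 37 × £730 = £27,010
Subtotal: £26,520 + £26,520 + £27,010 = £80,050
Attorney fees: 20% of £80,050 = £16,010
Total award: £80,050 + £16,010 = £96,060

£96,060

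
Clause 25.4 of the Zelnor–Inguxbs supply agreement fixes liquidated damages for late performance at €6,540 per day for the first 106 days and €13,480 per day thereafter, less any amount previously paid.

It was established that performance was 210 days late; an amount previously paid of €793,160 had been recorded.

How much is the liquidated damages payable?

€1,302,000

First 106 days: 106 × €6,540 = €693,240
Remaining days: (210 − 106) × €13,480 = €1,401,920
Accrued per-day damages: €693,240 + €1,401,920 = €2,095,160
Less amount previously paid: €2,095,160 − €793,160 = €1,302,000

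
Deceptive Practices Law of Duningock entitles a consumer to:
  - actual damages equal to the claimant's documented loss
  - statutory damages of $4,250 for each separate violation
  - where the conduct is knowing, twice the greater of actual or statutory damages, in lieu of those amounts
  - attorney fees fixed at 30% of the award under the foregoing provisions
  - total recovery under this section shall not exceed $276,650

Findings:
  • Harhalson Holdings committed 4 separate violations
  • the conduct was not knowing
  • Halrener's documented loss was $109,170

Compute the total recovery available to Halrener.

Total recovery: $164,021

Statutory damages: 4 × $4,250 = $17,000
Conduct not knowing: the in-lieu enhancement does not apply.
Actual plus statutory damages: $109,170 + $17,000 = $126,170
Attorney fees: 30% of $126,170 = $37,851
Total before cap: $126,170 + $37,851 = $164,021
Cap at $276,650: $164,021 is within the cap, no reduction.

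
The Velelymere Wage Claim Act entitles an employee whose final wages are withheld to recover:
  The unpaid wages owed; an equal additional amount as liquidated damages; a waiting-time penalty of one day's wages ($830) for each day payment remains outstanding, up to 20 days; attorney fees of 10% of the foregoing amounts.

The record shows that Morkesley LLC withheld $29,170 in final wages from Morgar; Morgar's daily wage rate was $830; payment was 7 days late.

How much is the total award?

Liquidated damages (equal amount): $29,170
Penalty days: min(7, 20) = 7
Waiting-time penalty: 7 × $830 = $5,810
Subtotal: $29,170 + $29,170 + $5,810 = $64,150
Attorney fees: 10% of $64,150 = $6,415
Total award: $64,150 + $6,415 = $70,565

Total award: $70,565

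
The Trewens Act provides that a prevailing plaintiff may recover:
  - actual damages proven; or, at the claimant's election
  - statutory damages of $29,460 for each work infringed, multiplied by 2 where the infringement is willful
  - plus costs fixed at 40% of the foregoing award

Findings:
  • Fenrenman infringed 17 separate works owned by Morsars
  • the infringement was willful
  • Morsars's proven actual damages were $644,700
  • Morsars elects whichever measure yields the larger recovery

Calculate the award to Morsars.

Award: $1,402,296

Statutory damages: 17 × $29,460 = $500,820
Doubled: 2 × $500,820 = $1,001,640
Greater of actual damages ($644,700) or enhanced statutory damages ($1,001,640): $1,001,640
Costs: 40% of $1,001,640 = $400,656
Award plus costs: $1,001,640 + $400,656 = $1,402,296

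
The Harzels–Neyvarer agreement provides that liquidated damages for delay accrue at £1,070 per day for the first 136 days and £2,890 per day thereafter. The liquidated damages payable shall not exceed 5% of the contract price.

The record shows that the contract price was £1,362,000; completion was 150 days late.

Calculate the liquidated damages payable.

Liquidated damages: £68,100

First 136 days: 136 × £1,070 = £145,520
Remaining days: (150 − 136) × £2,890 = £40,460
Accrued per-day damages: £145,520 + £40,460 = £185,980
Cap: 5% of £1,362,000 = £68,100
Cap at £68,100: £185,980 exceeds the cap → £68,100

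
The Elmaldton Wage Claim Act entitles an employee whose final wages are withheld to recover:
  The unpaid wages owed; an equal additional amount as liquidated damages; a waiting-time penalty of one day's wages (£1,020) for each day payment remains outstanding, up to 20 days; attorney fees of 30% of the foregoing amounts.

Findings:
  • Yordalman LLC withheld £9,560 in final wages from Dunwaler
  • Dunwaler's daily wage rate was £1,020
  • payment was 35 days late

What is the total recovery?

Liquidated damages (equal amount): £9,560
Penalty days: min(35, 20) = 20
Waiting-time penalty: 20 × £1,020 = £20,400
Subtotal: £9,560 + £9,560 + £20,400 = £39,520
Attorney fees: 30% of £39,520 = £11,856
Total award: £39,520 + £11,856 = £51,376

£51,376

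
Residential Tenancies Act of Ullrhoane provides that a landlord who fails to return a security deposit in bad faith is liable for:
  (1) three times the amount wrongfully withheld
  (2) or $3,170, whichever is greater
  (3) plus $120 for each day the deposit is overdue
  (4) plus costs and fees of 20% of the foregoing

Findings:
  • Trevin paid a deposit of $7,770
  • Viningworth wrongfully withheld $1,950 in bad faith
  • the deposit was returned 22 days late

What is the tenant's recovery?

Trebled: 3 × $1,950 = $5,850
Minimum $3,170: $5,850 meets the minimum, no increase.
Late-return penalty: 22 × $120 = $2,640
Damages plus late penalty: $5,850 + $2,640 = $8,490
Costs and fees: 20% of $8,490 = $1,698
Total recovery: $8,490 + $1,698 = $10,188

$10,188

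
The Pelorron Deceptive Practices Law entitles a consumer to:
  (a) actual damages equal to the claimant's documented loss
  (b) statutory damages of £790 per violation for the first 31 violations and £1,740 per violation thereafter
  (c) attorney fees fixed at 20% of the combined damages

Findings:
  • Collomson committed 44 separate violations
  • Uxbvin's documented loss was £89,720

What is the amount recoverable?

£164,196

First 31 violations: 31 × £790 = £24,490
Remaining violations: (44 − 31) × £1,740 = £22,620
Statutory damages: £24,490 + £22,620 = £47,110
Combined damages: £89,720 + £47,110 = £136,830
Attorney fees: 20% of £136,830 = £27,366
Total recovery: £136,830 + £27,366 = £164,196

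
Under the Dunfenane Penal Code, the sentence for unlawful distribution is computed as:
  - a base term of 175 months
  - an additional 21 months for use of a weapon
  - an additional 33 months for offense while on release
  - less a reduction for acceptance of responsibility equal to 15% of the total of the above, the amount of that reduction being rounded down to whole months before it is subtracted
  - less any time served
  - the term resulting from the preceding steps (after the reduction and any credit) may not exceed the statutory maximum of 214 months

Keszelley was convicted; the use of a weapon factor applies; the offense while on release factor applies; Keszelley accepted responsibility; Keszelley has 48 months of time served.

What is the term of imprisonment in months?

Use of a weapon enhancement: +21 months
Offense while on release enhancement: +33 months
Adjusted term: 175 months + 21 months + 33 months = 229 months
Acceptance of responsibility reduction: 15% of 229 months = 34 months (rounded down)
After reduction: 229 − 34 = 195 months
Less time served: 195 months − 48 months = 147 months
Cap at 214 months: 147 months is within the cap, no reduction.

147 months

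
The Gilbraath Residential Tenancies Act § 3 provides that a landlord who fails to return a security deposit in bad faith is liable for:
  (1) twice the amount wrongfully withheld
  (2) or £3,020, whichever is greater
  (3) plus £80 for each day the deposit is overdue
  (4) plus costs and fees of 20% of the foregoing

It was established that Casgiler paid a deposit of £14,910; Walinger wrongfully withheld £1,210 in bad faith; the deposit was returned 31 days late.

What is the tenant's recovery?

Doubled: 2 × £1,210 = £2,420
Minimum £3,020: £2,420 is below the minimum → £3,020
Late-return penalty: 31 × £80 = £2,480
Damages plus late penalty: £3,020 + £2,480 = £5,500
Costs and fees: 20% of £5,500 = £1,100
Total recovery: £5,500 + £1,100 = £6,600

£6,600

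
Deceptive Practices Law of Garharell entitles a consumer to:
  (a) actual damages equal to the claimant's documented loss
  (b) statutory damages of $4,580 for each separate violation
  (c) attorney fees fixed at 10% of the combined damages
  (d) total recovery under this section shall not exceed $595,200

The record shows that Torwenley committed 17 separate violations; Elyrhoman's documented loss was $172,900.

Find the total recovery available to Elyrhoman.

Total recovery: $275,836

Statutory damages: 17 × $4,580 = $77,860
Combined damages: $172,900 + $77,860 = $250,760
Attorney fees: 10% of $250,760 = $25,076
Total before cap: $250,760 + $25,076 = $275,836
Cap at $595,200: $275,836 is within the cap, no reduction.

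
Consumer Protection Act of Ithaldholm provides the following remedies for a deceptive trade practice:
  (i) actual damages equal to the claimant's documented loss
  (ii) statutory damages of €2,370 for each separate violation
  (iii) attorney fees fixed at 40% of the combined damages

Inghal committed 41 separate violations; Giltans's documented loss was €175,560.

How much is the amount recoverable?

Total recovery: €381,822

Statutory damages: 41 × €2,370 = €97,170
Combined damages: €175,560 + €97,170 = €272,730
Attorney fees: 40% of €272,730 = €109,092
Total recovery: €272,730 + €109,092 = €381,822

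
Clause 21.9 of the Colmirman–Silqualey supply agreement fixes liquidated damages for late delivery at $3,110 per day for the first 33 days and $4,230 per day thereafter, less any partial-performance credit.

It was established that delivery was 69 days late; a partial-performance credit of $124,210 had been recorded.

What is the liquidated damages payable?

First 33 days: 33 × $3,110 = $102,630
Remaining days: (69 − 33) × $4,230 = $152,280
Accrued per-day damages: $102,630 + $152,280 = $254,910
Less partial-performance credit: $254,910 − $124,210 = $130,700

$130,700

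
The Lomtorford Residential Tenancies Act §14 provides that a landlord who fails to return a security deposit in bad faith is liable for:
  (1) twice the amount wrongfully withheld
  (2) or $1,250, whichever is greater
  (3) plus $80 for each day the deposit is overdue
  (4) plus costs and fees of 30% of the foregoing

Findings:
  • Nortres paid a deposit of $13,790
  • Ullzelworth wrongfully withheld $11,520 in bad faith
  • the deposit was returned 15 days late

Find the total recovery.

Doubled: 2 × $11,520 = $23,040
Minimum $1,250: $23,040 meets the minimum, no increase.
Late-return penalty: 15 × $80 = $1,200
Damages plus late penalty: $23,040 + $1,200 = $24,240
Costs and fees: 30% of $24,240 = $7,272
Total recovery: $24,240 + $7,272 = $31,512

$31,512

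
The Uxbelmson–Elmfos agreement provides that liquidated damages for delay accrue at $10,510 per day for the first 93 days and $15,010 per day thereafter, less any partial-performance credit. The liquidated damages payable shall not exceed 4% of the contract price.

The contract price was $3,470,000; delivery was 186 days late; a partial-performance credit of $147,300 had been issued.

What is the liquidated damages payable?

$138,800

First 93 days: 93 × $10,510 = $977,430
Remaining days: (186 − 93) × $15,010 = $1,395,930
Accrued per-day damages: $977,430 + $1,395,930 = $2,373,360
Less partial-performance credit: $2,373,360 − $147,300 = $2,226,060
Cap: 4% of $3,470,000 = $138,800
Cap at $138,800: $2,226,060 exceeds the cap → $138,800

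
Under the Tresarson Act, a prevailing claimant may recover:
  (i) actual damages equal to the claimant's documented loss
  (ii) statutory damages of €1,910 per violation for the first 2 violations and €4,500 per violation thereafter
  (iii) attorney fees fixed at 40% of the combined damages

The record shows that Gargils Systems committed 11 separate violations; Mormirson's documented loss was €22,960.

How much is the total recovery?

First 2 violations: 2 × €1,910 = €3,820
Remaining violations: (11 − 2) × €4,500 = €40,500
Statutory damages: €3,820 + €40,500 = €44,320
Combined damages: €22,960 + €44,320 = €67,280
Attorney fees: 40% of €67,280 = €26,912
Total recovery: €67,280 + €26,912 = €94,192

€94,192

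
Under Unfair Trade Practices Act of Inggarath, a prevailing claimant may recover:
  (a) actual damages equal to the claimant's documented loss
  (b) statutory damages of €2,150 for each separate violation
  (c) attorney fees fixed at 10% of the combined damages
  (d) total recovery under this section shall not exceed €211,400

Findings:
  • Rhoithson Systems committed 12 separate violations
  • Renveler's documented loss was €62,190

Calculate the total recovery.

€96,789

Statutory damages: 12 × €2,150 = €25,800
Combined damages: €62,190 + €25,800 = €87,990
Attorney fees: 10% of €87,990 = €8,799
Total before cap: €87,990 + €8,799 = €96,789
Cap at €211,400: €96,789 is within the cap, no reduction.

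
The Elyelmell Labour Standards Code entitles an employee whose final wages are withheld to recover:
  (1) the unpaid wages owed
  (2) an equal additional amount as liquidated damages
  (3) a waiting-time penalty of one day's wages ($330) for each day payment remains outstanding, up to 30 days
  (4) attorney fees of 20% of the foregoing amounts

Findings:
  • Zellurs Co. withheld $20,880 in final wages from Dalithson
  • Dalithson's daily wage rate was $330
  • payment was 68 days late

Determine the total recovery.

$61,992

Liquidated damages (equal amount): $20,880
Penalty days: min(68, 30) = 30
Waiting-time penalty: 30 × $330 = $9,900
Subtotal: $20,880 + $20,880 + $9,900 = $51,660
Attorney fees: 20% of $51,660 = $10,332
Total award: $51,660 + $10,332 = $61,992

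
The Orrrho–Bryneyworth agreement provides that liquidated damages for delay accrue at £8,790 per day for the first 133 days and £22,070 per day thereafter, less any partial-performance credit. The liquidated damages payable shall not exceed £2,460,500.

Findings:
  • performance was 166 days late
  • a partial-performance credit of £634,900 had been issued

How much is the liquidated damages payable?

First 133 days: 133 × £8,790 = £1,169,070
Remaining days: (166 − 133) × £22,070 = £728,310
Accrued per-day damages: £1,169,070 + £728,310 = £1,897,380
Less partial-performance credit: £1,897,380 − £634,900 = £1,262,480
Cap at £2,460,500: £1,262,480 is within the cap, no reduction.

£1,262,480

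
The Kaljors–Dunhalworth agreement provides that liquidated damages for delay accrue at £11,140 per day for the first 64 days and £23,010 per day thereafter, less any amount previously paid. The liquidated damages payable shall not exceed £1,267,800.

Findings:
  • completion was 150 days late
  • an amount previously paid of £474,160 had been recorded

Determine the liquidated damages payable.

£1,267,800

First 64 days: 64 × £11,140 = £712,960
Remaining days: (150 − 64) × £23,010 = £1,978,860
Accrued per-day damages: £712,960 + £1,978,860 = £2,691,820
Less amount previously paid: £2,691,820 − £474,160 = £2,217,660
Cap at £1,267,800: £2,217,660 exceeds the cap → £1,267,800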